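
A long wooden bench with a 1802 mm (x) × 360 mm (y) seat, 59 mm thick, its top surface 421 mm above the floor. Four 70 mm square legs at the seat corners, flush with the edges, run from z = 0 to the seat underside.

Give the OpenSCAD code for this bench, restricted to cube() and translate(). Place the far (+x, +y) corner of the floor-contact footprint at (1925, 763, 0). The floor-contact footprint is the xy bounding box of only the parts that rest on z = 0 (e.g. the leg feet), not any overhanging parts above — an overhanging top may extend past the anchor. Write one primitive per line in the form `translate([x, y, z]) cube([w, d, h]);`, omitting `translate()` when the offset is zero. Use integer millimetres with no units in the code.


translate([123, 403, 362]) cube([1802, 360, 59]);
translate([123, 403, 0]) cube([70, 70, 362]);
translate([123, 693, 0]) cube([70, 70, 362]);
translate([1855, 403, 0]) cube([70, 70, 362]);
translate([1855, 693, 0]) cube([70, 70, 362]);


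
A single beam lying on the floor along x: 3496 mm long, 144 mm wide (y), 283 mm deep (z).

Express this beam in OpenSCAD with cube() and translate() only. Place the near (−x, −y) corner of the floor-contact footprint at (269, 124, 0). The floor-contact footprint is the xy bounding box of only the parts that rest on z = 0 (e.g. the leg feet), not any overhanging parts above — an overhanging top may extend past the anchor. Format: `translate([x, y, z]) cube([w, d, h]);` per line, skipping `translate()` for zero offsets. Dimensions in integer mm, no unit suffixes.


translate([269, 124, 0]) cube([3496, 144, 283]);


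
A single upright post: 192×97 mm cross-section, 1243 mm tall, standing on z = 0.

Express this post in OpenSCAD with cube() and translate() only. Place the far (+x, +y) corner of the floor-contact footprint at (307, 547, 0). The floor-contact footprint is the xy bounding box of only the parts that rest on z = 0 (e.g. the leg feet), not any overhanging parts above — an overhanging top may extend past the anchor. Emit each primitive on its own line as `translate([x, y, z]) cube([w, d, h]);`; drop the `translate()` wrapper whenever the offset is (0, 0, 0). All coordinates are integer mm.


translate([115, 450, 0]) cube([192, 97, 1243]);


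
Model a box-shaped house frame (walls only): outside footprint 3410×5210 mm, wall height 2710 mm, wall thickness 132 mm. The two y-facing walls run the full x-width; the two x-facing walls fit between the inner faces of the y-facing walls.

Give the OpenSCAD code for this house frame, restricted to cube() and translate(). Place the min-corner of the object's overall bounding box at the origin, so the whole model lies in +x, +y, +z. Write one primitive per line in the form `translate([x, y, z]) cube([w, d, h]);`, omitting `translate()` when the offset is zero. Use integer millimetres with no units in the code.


cube([3410, 132, 2710]);
translate([0, 5078, 0]) cube([3410, 132, 2710]);
translate([0, 132, 0]) cube([132, 4946, 2710]);
translate([3278, 132, 0]) cube([132, 4946, 2710]);


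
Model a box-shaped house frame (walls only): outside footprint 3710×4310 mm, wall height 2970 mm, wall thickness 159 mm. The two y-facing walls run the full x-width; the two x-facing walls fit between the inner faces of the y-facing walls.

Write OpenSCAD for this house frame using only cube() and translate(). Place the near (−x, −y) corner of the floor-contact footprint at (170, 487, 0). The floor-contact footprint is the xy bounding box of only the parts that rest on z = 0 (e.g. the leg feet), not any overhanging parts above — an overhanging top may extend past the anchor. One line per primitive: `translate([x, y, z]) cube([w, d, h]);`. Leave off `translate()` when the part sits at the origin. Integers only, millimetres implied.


translate([170, 487, 0]) cube([3710, 159, 2970]);
translate([170, 4638, 0]) cube([3710, 159, 2970]);
translate([170, 646, 0]) cube([159, 3992, 2970]);
translate([3721, 646, 0]) cube([159, 3992, 2970]);


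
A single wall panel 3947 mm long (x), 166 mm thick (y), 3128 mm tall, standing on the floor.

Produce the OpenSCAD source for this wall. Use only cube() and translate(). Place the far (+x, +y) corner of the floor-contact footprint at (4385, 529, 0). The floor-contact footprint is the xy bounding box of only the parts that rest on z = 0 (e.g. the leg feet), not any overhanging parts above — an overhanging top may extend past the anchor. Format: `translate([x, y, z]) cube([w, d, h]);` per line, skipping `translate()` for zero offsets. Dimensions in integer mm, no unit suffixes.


translate([438, 363, 0]) cube([3947, 166, 3128]);


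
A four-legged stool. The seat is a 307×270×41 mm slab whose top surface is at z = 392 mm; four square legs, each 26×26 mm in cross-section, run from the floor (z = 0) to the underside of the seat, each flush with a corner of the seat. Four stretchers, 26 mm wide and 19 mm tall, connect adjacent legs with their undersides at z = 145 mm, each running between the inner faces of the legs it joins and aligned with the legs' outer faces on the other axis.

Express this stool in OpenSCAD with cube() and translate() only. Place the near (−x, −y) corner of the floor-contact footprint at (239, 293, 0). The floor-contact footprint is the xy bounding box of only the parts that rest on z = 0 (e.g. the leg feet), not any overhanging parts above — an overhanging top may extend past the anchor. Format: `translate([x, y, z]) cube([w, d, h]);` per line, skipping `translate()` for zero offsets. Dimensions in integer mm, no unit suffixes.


// leg_h = 392 - 41 = 351
// stretcher span = 307 - 2*26 = 255
translate([239, 293, 351]) cube([307, 270, 41]);
translate([239, 293, 0]) cube([26, 26, 351]);
translate([520, 293, 0]) cube([26, 26, 351]);
translate([239, 537, 0]) cube([26, 26, 351]);
translate([520, 537, 0]) cube([26, 26, 351]);
translate([265, 293, 145]) cube([255, 26, 19]);
translate([265, 537, 145]) cube([255, 26, 19]);
translate([239, 319, 145]) cube([26, 218, 19]);
translate([520, 319, 145]) cube([26, 218, 19]);


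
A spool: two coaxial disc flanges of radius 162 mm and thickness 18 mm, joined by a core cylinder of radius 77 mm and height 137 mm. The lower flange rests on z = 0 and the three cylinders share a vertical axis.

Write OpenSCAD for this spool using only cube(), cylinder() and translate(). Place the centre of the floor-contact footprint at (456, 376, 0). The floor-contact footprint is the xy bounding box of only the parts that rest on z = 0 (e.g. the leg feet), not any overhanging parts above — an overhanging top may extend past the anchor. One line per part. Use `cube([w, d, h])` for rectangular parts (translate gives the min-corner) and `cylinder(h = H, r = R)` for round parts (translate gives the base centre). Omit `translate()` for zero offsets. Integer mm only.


translate([456, 376, 0]) cylinder(h = 18, r = 162);
translate([456, 376, 18]) cylinder(h = 137, r = 77);
translate([456, 376, 155]) cylinder(h = 18, r = 162);


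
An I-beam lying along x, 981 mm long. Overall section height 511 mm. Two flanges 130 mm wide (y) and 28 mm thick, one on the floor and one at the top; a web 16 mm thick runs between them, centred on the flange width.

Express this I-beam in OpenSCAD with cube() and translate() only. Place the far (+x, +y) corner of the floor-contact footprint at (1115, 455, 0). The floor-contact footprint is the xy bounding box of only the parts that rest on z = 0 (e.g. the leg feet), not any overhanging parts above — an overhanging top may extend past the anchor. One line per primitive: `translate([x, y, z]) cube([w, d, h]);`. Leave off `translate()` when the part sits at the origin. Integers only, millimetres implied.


translate([134, 325, 0]) cube([981, 130, 28]);
translate([134, 382, 28]) cube([981, 16, 455]);
translate([134, 325, 483]) cube([981, 130, 28]);


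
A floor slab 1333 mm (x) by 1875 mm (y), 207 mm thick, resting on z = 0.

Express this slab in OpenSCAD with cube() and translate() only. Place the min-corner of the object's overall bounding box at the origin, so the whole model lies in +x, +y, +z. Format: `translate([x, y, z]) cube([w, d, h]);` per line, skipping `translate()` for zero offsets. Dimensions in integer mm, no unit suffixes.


cube([1333, 1875, 207]);


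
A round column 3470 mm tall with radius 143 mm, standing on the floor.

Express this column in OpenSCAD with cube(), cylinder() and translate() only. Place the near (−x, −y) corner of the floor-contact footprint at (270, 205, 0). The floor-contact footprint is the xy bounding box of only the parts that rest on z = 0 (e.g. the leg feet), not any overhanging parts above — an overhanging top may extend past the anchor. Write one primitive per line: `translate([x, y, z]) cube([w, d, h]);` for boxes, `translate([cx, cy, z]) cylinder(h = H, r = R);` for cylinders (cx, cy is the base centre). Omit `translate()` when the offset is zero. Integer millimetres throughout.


translate([413, 348, 0]) cylinder(h = 3470, r = 143);


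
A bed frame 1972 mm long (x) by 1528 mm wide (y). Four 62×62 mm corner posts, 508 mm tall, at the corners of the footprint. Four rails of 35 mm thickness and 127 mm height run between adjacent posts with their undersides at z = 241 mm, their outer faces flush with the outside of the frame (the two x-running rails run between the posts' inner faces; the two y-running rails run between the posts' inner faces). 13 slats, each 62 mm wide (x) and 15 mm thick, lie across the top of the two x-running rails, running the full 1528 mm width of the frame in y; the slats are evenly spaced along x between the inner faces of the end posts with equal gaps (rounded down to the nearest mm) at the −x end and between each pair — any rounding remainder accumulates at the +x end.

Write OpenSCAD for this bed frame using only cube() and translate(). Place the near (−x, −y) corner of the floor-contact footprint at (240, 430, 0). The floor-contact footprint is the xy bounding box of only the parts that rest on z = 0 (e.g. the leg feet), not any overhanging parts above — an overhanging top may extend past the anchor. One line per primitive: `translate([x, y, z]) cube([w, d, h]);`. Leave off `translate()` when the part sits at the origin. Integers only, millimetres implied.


// slat z = rail_z + rail_h = 241 + 127 = 368
// slat gap = ⌊(1848 − 13·62) / 14⌋ = 74
translate([240, 430, 0]) cube([62, 62, 508]);
translate([240, 1896, 0]) cube([62, 62, 508]);
translate([2150, 430, 0]) cube([62, 62, 508]);
translate([2150, 1896, 0]) cube([62, 62, 508]);
translate([302, 430, 241]) cube([1848, 35, 127]);
translate([302, 1923, 241]) cube([1848, 35, 127]);
translate([240, 492, 241]) cube([35, 1404, 127]);
translate([2177, 492, 241]) cube([35, 1404, 127]);
translate([376, 430, 368]) cube([62, 1528, 15]);
translate([512, 430, 368]) cube([62, 1528, 15]);
translate([648, 430, 368]) cube([62, 1528, 15]);
translate([784, 430, 368]) cube([62, 1528, 15]);
translate([920, 430, 368]) cube([62, 1528, 15]);
translate([1056, 430, 368]) cube([62, 1528, 15]);
translate([1192, 430, 368]) cube([62, 1528, 15]);
translate([1328, 430, 368]) cube([62, 1528, 15]);
translate([1464, 430, 368]) cube([62, 1528, 15]);
translate([1600, 430, 368]) cube([62, 1528, 15]);
translate([1736, 430, 368]) cube([62, 1528, 15]);
translate([1872, 430, 368]) cube([62, 1528, 15]);
translate([2008, 430, 368]) cube([62, 1528, 15]);


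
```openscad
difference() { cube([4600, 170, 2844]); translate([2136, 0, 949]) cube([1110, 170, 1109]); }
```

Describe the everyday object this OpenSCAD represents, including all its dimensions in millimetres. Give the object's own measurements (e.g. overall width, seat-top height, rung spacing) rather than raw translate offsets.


A wall 4600 mm long (x), 170 mm thick (y), 2844 mm tall, with a rectangular window opening cut through it. The opening is 1110 mm wide and 1109 mm tall; its sill is at z = 949 mm and its near (−x) edge is 2136 mm from the wall's −x end. The opening passes through the full wall thickness.


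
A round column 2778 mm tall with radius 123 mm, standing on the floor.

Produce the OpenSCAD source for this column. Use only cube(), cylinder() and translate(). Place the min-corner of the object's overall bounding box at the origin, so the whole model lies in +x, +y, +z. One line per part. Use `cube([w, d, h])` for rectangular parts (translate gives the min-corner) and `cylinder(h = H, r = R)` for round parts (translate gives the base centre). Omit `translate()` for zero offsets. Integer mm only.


translate([123, 123, 0]) cylinder(h = 2778, r = 123);


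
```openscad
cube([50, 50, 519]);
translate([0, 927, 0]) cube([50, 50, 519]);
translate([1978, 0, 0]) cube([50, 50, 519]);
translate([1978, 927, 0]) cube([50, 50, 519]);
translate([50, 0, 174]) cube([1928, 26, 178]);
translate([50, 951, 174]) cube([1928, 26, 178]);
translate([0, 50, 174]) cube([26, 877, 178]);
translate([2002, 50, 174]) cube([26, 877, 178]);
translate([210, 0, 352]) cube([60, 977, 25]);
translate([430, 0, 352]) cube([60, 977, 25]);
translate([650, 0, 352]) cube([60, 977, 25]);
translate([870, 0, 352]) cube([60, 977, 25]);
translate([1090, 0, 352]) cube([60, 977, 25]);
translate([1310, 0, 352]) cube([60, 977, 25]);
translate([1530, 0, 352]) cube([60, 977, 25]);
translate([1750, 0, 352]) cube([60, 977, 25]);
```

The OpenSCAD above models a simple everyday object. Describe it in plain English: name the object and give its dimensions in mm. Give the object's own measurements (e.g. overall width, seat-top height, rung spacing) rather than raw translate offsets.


A bed frame 2028 mm long (x) by 977 mm wide (y). Four 50×50 mm corner posts, 519 mm tall, at the corners of the footprint. Four rails of 26 mm thickness and 178 mm height run between adjacent posts with their undersides at z = 174 mm, their outer faces flush with the outside of the frame (the two x-running rails run between the posts' inner faces; the two y-running rails run between the posts' inner faces). 8 slats, each 60 mm wide (x) and 25 mm thick, lie across the top of the two x-running rails, running the full 977 mm width of the frame in y; along x they sit between the end posts with a 160 mm gap after the −x posts and between neighbouring slats, leaving 168 mm before the +x posts.


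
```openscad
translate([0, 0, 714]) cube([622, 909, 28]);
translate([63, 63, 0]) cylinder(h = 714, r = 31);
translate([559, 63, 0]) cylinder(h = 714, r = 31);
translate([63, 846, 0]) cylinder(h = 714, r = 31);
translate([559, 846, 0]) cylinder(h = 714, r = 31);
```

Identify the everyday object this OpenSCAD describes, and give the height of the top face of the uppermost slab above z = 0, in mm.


A table. The table height is 742 mm.

A 622×909×28 slab sits at z = 714 on four Ø62 mm round legs — a table. The top surface is at 714 + 28 = 742 mm.


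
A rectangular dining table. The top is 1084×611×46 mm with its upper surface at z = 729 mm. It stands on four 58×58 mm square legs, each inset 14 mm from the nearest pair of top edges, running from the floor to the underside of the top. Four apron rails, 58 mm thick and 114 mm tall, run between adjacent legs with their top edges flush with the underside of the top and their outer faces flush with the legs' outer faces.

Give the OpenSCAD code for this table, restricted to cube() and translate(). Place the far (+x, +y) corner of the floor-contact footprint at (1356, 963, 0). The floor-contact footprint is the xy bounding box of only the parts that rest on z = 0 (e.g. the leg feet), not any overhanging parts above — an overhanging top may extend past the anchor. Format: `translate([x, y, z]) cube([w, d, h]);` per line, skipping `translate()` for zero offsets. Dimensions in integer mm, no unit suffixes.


translate([286, 366, 683]) cube([1084, 611, 46]);
translate([300, 380, 0]) cube([58, 58, 683]);
translate([1298, 380, 0]) cube([58, 58, 683]);
translate([300, 905, 0]) cube([58, 58, 683]);
translate([1298, 905, 0]) cube([58, 58, 683]);
translate([358, 380, 569]) cube([940, 58, 114]);
translate([358, 905, 569]) cube([940, 58, 114]);
translate([300, 438, 569]) cube([58, 467, 114]);
translate([1298, 438, 569]) cube([58, 467, 114]);


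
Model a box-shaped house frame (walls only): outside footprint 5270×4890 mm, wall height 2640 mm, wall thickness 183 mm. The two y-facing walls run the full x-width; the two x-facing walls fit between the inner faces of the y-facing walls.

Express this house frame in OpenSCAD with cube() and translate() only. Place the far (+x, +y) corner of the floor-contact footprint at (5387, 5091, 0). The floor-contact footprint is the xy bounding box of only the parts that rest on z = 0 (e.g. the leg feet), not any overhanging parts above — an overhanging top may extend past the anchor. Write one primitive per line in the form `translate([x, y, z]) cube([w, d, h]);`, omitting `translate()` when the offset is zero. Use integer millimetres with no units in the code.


translate([117, 201, 0]) cube([5270, 183, 2640]);
translate([117, 4908, 0]) cube([5270, 183, 2640]);
translate([117, 384, 0]) cube([183, 4524, 2640]);
translate([5204, 384, 0]) cube([183, 4524, 2640]);


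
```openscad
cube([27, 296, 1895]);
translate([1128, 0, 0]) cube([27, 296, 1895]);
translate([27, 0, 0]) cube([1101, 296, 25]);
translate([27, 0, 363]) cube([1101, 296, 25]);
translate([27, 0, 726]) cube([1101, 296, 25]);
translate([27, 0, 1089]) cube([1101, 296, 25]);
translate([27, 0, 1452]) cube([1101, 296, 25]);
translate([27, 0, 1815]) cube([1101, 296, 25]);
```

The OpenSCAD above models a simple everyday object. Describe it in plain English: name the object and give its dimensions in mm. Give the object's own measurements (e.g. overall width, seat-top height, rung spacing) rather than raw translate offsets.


An open bookshelf. Two side panels, each 27 mm thick, 296 mm deep and 1895 mm tall, stand 1155 mm apart (outside-to-outside). Between them sit 6 shelves, each 25 mm thick and 296 mm deep, spanning the full gap between the sides. The bottom shelf rests on the floor (its underside at z = 0) and the clear gap between one shelf's top and the next shelf's underside is 338 mm.


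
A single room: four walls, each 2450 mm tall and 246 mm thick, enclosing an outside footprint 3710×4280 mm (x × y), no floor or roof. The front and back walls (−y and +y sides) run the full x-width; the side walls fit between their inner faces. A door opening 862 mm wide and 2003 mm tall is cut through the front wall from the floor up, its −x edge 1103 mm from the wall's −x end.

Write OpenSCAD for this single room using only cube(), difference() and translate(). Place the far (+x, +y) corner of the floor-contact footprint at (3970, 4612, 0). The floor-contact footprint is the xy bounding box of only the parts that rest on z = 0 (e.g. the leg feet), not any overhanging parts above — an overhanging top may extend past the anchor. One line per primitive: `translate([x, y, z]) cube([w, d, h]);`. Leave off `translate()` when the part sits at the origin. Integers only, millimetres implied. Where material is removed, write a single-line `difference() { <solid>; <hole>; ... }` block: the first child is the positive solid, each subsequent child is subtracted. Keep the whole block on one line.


difference() { translate([260, 332, 0]) cube([3710, 246, 2450]); translate([1363, 332, 0]) cube([862, 246, 2003]); }
translate([260, 4366, 0]) cube([3710, 246, 2450]);
translate([260, 578, 0]) cube([246, 3788, 2450]);
translate([3724, 578, 0]) cube([246, 3788, 2450]);


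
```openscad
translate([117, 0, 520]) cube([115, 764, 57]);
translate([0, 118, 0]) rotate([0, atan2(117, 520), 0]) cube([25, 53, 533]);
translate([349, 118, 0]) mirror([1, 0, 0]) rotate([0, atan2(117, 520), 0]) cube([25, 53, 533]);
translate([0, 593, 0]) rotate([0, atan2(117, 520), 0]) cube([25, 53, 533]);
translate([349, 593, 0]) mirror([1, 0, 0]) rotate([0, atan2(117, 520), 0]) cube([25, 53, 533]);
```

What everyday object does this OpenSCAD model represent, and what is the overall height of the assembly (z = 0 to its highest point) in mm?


A sawhorse. The overall height is 577 mm.

A beam across two mirrored pairs of raked legs — a sawhorse. The beam's underside is at z = 520 (matching the legs' vertical rise in atan2(117, 520)) and the beam is 57 mm tall, so its top is at 520 + 57 = 577 mm. The raked legs top out at the beam's underside, so that is the highest point.


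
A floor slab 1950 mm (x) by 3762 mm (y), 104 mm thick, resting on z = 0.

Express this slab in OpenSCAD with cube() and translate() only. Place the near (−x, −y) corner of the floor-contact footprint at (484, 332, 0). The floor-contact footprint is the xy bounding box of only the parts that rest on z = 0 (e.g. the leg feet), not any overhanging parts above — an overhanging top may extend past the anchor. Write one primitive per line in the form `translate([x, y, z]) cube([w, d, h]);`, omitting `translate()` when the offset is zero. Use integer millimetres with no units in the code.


translate([484, 332, 0]) cube([1950, 3762, 104]);


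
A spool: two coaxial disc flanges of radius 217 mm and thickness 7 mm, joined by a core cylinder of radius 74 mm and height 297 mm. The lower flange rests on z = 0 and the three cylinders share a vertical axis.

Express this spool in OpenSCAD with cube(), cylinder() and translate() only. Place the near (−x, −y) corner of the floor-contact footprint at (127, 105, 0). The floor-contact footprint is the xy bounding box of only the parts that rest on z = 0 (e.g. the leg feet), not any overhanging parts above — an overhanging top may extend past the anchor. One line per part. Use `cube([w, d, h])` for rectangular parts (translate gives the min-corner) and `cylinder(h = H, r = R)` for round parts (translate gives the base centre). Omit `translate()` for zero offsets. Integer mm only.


translate([344, 322, 0]) cylinder(h = 7, r = 217);
translate([344, 322, 7]) cylinder(h = 297, r = 74);
translate([344, 322, 304]) cylinder(h = 7, r = 217);


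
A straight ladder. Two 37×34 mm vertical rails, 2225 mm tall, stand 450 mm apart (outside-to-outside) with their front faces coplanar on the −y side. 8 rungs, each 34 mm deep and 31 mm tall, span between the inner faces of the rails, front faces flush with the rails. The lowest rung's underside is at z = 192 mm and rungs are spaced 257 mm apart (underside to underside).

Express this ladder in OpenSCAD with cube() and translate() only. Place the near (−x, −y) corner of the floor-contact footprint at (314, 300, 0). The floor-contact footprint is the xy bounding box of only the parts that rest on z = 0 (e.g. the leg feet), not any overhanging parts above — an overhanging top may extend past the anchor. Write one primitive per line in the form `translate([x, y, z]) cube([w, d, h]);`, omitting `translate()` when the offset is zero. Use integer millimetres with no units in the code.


// rung span = 450 - 2*37 = 376
// rung[k] z = 192 + k*257
translate([314, 300, 0]) cube([37, 34, 2225]);
translate([727, 300, 0]) cube([37, 34, 2225]);
translate([351, 300, 192]) cube([376, 34, 31]);
translate([351, 300, 449]) cube([376, 34, 31]);
translate([351, 300, 706]) cube([376, 34, 31]);
translate([351, 300, 963]) cube([376, 34, 31]);
translate([351, 300, 1220]) cube([376, 34, 31]);
translate([351, 300, 1477]) cube([376, 34, 31]);
translate([351, 300, 1734]) cube([376, 34, 31]);
translate([351, 300, 1991]) cube([376, 34, 31]);


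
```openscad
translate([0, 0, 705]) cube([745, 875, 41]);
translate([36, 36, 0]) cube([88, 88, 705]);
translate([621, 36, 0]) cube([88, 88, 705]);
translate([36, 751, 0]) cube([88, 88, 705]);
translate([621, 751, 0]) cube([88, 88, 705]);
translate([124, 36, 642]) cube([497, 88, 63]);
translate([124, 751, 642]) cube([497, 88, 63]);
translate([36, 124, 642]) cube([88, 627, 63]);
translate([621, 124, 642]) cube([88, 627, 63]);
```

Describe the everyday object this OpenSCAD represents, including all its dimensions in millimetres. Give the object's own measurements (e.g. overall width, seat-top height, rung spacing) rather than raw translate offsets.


A table: top 745 mm (x) × 875 mm (y), 41 mm thick, upper face at z = 746 mm, on four 88×88 mm square legs, each inset 36 mm from the nearest pair of top edges from z = 0 to the bottom of the top. Four apron rails, 88 mm thick and 63 mm tall, run between adjacent legs with their top edges flush with the underside of the top and their outer faces flush with the legs' outer faces.


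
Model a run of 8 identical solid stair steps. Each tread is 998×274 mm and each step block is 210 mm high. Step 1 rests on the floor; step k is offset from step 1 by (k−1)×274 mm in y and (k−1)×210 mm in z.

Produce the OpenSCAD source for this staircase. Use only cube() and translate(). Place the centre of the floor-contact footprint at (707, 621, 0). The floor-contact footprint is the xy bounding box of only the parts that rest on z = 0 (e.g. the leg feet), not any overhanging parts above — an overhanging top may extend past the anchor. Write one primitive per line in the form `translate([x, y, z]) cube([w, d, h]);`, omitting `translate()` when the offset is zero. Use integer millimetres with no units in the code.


translate([208, 484, 0]) cube([998, 274, 210]);
translate([208, 758, 210]) cube([998, 274, 210]);
translate([208, 1032, 420]) cube([998, 274, 210]);
translate([208, 1306, 630]) cube([998, 274, 210]);
translate([208, 1580, 840]) cube([998, 274, 210]);
translate([208, 1854, 1050]) cube([998, 274, 210]);
translate([208, 2128, 1260]) cube([998, 274, 210]);
translate([208, 2402, 1470]) cube([998, 274, 210]);


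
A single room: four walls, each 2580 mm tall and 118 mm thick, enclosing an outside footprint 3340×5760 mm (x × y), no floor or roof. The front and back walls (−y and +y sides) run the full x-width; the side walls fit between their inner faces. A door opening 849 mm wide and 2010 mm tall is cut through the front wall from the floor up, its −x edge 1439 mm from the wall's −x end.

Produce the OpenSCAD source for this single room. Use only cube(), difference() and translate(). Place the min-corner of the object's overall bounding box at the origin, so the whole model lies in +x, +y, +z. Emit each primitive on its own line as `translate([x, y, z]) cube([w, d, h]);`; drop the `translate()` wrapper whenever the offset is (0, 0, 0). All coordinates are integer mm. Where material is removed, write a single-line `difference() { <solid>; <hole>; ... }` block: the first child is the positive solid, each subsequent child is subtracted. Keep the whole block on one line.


difference() { cube([3340, 118, 2580]); translate([1439, 0, 0]) cube([849, 118, 2010]); }
translate([0, 5642, 0]) cube([3340, 118, 2580]);
translate([0, 118, 0]) cube([118, 5524, 2580]);
translate([3222, 118, 0]) cube([118, 5524, 2580]);


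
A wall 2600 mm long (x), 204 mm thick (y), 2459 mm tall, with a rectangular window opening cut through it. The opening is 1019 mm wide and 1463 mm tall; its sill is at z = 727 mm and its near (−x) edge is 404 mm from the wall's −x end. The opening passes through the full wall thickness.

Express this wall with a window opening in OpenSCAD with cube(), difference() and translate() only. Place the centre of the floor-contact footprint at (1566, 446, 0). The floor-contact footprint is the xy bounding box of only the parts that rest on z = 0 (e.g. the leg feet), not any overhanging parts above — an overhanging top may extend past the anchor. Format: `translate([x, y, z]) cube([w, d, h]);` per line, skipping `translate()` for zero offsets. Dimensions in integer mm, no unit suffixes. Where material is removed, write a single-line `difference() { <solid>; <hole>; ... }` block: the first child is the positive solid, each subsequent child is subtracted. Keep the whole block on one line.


difference() { translate([266, 344, 0]) cube([2600, 204, 2459]); translate([670, 344, 727]) cube([1019, 204, 1463]); }


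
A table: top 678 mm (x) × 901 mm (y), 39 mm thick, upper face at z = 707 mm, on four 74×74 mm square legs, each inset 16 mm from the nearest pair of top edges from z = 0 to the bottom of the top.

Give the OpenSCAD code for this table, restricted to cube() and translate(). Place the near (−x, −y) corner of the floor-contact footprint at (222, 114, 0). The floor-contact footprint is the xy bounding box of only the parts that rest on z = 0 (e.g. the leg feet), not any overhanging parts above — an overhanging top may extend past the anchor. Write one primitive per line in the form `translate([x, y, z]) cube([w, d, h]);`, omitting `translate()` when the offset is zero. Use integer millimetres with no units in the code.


translate([206, 98, 668]) cube([678, 901, 39]);
translate([222, 114, 0]) cube([74, 74, 668]);
translate([794, 114, 0]) cube([74, 74, 668]);
translate([222, 909, 0]) cube([74, 74, 668]);
translate([794, 909, 0]) cube([74, 74, 668]);


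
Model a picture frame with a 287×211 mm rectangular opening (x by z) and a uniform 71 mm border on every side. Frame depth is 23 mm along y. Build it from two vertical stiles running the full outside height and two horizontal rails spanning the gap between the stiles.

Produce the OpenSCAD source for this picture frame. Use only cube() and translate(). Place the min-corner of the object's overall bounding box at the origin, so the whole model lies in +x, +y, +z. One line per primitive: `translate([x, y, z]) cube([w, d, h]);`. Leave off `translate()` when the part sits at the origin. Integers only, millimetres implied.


cube([71, 23, 353]);
translate([358, 0, 0]) cube([71, 23, 353]);
translate([71, 0, 0]) cube([287, 23, 71]);
translate([71, 0, 282]) cube([287, 23, 71]);


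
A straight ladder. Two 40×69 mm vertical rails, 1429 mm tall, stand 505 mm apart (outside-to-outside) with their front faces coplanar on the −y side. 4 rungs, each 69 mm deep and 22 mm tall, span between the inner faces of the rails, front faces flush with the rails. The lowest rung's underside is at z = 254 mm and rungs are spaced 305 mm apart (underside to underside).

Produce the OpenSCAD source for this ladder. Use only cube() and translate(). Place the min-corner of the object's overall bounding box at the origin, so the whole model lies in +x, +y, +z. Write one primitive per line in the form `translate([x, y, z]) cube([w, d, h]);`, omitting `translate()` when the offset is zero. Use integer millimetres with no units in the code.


cube([40, 69, 1429]);
translate([465, 0, 0]) cube([40, 69, 1429]);
translate([40, 0, 254]) cube([425, 69, 22]);
translate([40, 0, 559]) cube([425, 69, 22]);
translate([40, 0, 864]) cube([425, 69, 22]);
translate([40, 0, 1169]) cube([425, 69, 22]);


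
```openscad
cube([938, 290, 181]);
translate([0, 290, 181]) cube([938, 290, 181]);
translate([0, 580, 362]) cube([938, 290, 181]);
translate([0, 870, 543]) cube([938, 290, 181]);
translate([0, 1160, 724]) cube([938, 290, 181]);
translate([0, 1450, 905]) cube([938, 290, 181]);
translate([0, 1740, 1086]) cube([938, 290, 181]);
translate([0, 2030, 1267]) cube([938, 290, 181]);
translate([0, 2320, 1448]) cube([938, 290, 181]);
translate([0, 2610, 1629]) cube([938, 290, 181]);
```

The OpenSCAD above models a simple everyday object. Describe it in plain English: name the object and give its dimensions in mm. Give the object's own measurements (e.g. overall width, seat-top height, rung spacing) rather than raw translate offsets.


A straight staircase of 10 solid steps. Each step is 938 mm wide (x), 290 mm deep (y, the going) and 181 mm tall (the rise). The first step rests on the floor; each subsequent step sits one going further in +y and one rise higher in +z, directly behind and above the previous step with no overlap.


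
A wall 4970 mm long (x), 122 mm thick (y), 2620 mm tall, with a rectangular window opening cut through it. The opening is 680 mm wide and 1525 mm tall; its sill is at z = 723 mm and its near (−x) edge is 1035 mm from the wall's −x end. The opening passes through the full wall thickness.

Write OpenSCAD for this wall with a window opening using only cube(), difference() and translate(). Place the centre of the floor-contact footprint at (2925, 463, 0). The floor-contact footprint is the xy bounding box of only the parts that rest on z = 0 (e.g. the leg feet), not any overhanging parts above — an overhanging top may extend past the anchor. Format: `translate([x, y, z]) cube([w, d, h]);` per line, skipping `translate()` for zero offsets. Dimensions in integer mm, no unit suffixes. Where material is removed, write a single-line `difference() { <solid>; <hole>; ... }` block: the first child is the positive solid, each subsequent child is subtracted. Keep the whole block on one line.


difference() { translate([440, 402, 0]) cube([4970, 122, 2620]); translate([1475, 402, 723]) cube([680, 122, 1525]); }


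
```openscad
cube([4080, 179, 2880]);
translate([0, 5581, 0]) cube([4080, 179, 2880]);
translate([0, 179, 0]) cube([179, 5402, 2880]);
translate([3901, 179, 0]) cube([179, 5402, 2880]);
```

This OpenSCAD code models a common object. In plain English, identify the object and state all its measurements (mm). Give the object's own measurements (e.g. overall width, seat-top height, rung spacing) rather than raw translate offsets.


The wall frame of a small rectangular building: four walls, each 2880 mm tall and 179 mm thick, enclosing a footprint 4080 mm (x) by 5760 mm (y) outside-to-outside, with no floor or roof. The front and back walls (the −y and +y sides) span the full width; the two side walls fit between them.


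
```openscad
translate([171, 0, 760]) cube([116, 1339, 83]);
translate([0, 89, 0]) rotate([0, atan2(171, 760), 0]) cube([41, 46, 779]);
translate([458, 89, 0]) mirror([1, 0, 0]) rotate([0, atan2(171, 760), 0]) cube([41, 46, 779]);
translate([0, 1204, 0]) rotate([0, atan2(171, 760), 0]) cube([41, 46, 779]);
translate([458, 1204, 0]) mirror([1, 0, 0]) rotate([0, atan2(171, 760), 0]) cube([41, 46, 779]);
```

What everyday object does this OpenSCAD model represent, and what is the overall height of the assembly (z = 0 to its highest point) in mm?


A sawhorse. The overall height is 843 mm.

A beam across two mirrored pairs of raked legs — a sawhorse. The beam's underside is at z = 760 (matching the legs' vertical rise in atan2(171, 760)) and the beam is 83 mm tall, so its top is at 760 + 83 = 843 mm. The raked legs top out at the beam's underside, so that is the highest point.


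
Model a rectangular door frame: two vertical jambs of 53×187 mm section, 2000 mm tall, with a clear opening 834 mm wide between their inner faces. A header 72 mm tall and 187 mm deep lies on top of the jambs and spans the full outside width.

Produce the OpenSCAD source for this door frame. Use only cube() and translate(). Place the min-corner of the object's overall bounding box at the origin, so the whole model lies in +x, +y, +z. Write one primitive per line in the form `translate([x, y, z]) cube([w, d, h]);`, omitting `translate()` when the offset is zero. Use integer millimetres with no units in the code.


cube([53, 187, 2000]);
translate([887, 0, 0]) cube([53, 187, 2000]);
translate([0, 0, 2000]) cube([940, 187, 72]);


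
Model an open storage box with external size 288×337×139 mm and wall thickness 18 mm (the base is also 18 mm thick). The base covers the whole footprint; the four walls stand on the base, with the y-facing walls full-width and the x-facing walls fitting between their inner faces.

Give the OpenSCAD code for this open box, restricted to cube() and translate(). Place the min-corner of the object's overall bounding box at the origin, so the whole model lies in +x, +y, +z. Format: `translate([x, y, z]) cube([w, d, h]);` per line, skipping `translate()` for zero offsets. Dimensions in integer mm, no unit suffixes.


cube([288, 337, 18]);
translate([0, 0, 18]) cube([288, 18, 121]);
translate([0, 319, 18]) cube([288, 18, 121]);
translate([0, 18, 18]) cube([18, 301, 121]);
translate([270, 18, 18]) cube([18, 301, 121]);


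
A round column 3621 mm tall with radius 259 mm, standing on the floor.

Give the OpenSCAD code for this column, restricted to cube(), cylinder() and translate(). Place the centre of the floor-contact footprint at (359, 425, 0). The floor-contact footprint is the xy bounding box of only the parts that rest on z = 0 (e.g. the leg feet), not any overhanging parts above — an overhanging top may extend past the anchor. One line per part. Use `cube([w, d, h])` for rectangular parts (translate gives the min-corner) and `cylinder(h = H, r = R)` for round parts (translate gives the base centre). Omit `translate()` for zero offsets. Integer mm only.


translate([359, 425, 0]) cylinder(h = 3621, r = 259);


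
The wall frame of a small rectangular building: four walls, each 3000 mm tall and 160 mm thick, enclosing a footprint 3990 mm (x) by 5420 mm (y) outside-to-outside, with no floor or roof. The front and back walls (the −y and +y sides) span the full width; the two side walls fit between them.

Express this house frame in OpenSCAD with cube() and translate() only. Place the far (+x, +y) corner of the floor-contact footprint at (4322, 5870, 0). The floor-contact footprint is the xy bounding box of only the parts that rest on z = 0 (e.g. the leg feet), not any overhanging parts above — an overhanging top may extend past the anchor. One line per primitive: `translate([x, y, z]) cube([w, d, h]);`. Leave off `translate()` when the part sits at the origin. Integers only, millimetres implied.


translate([332, 450, 0]) cube([3990, 160, 3000]);
translate([332, 5710, 0]) cube([3990, 160, 3000]);
translate([332, 610, 0]) cube([160, 5100, 3000]);
translate([4162, 610, 0]) cube([160, 5100, 3000]);


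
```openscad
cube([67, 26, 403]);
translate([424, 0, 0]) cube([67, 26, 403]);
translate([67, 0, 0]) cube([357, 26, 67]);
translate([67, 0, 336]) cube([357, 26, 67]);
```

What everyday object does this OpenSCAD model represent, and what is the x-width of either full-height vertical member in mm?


A picture frame. The border width is 67 mm.

Four thin pieces enclosing a rectangular opening — a picture frame. The two full-height stiles are 403 mm tall; the top rail sits at z = 336 and is 67 mm tall, so the border above the opening is 403 − 336 = 67 mm, matching the stile x-width.


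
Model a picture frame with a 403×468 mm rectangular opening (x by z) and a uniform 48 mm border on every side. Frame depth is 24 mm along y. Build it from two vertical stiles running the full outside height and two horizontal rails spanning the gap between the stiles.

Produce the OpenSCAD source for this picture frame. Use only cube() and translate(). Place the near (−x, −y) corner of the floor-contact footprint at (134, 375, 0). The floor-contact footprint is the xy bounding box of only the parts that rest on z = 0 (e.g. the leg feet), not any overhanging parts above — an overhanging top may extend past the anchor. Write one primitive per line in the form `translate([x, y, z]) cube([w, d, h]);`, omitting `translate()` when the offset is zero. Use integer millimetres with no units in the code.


translate([134, 375, 0]) cube([48, 24, 564]);
translate([585, 375, 0]) cube([48, 24, 564]);
translate([182, 375, 0]) cube([403, 24, 48]);
translate([182, 375, 516]) cube([403, 24, 48]);


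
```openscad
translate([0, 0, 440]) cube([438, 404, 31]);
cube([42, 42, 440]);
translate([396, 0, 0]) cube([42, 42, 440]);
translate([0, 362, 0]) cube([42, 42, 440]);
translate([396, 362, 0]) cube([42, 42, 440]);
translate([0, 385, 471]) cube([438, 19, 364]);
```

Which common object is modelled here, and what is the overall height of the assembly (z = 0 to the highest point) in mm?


A chair. The overall height is 835 mm.

A slab on four corner posts with a tall panel at the back — a chair. The seat slab sits at z = 440 with thickness 31, and the 364 mm backrest starts at the seat top, so the overall height is 440 + 31 + 364 = 835 mm.


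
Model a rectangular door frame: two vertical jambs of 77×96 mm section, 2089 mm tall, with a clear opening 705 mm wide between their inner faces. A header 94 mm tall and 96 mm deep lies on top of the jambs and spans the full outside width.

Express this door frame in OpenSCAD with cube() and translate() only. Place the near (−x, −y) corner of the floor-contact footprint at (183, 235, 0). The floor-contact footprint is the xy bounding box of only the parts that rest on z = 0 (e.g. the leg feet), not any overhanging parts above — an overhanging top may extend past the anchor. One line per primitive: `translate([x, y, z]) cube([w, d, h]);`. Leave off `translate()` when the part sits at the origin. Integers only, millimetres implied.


translate([183, 235, 0]) cube([77, 96, 2089]);
translate([965, 235, 0]) cube([77, 96, 2089]);
translate([183, 235, 2089]) cube([859, 96, 94]);
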